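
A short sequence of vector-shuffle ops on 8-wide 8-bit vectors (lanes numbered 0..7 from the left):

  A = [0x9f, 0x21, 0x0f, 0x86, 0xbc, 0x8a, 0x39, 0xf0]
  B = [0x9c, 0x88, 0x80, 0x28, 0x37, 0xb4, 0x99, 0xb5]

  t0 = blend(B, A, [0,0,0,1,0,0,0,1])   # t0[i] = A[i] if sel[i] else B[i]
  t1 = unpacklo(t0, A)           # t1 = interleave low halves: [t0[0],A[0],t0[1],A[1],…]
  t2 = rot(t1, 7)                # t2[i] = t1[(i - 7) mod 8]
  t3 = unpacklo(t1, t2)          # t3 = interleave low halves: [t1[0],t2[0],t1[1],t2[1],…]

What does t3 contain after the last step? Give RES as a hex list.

→ t0 |9c|88|80|86|37|b4|99|f0|
→ t1 |9c|9f|88|21|80|0f|86|86|
→ t2 |9f|88|21|80|0f|86|86|9c|
→ t3 |9c|9f|9f|88|88|21|21|80|

RES = [ 0x9c  0x9f  0x9f  0x88  0x88  0x21  0x21  0x80 ]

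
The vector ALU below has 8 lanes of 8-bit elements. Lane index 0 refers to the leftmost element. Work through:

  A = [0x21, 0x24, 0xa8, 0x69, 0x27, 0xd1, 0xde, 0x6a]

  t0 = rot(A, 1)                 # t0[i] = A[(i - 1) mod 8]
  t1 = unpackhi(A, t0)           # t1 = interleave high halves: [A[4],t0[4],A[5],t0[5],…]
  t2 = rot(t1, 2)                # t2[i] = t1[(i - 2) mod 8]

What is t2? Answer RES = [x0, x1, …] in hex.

RES = [ 0x6a  0xde  0x27  0x69  0xd1  0x27  0xde  0xd1 ]

t0 = [0x6a, 0x21, 0x24, 0xa8, 0x69, 0x27, 0xd1, 0xde]
t1 = [0x27, 0x69, 0xd1, 0x27, 0xde, 0xd1, 0x6a, 0xde]
t2 = [0x6a, 0xde, 0x27, 0x69, 0xd1, 0x27, 0xde, 0xd1]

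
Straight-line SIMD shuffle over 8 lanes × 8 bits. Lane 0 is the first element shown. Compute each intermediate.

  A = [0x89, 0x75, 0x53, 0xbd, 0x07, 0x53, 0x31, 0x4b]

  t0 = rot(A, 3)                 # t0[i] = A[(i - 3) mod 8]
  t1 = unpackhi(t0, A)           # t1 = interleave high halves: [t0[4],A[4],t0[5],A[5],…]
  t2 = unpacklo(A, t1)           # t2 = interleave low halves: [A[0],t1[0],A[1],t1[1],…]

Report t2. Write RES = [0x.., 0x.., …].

→ t0 |53|31|4b|89|75|53|bd|07|
→ t1 |75|07|53|53|bd|31|07|4b|
→ t2 |89|75|75|07|53|53|bd|53|

RES = [ 0x89  0x75  0x75  0x07  0x53  0x53  0xbd  0x53 ]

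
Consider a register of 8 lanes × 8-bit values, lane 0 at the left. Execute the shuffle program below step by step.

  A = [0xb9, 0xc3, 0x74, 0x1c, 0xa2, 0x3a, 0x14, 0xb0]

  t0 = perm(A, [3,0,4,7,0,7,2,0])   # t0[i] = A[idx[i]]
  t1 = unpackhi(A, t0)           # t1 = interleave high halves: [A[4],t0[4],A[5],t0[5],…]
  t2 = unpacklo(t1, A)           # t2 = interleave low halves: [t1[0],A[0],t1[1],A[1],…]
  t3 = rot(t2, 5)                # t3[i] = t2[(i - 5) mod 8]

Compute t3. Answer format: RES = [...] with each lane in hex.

t0 = [0x1c, 0xb9, 0xa2, 0xb0, 0xb9, 0xb0, 0x74, 0xb9]
t1 = [0xa2, 0xb9, 0x3a, 0xb0, 0x14, 0x74, 0xb0, 0xb9]
t2 = [0xa2, 0xb9, 0xb9, 0xc3, 0x3a, 0x74, 0xb0, 0x1c]
t3 = [0xc3, 0x3a, 0x74, 0xb0, 0x1c, 0xa2, 0xb9, 0xb9]

RES = [0xc3, 0x3a, 0x74, 0xb0, 0x1c, 0xa2, 0xb9, 0xb9]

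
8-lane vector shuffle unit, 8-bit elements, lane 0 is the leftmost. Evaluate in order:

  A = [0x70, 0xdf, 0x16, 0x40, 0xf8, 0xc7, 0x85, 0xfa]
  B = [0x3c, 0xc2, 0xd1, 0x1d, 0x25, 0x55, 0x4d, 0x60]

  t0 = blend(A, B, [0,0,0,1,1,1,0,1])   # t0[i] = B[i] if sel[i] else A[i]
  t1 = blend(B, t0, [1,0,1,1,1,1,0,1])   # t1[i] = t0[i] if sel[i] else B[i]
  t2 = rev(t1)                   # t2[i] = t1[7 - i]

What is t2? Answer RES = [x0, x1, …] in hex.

  t0: 70 df 16 1d 25 55 85 60
  t1: 70 c2 16 1d 25 55 4d 60
  t2: 60 4d 55 25 1d 16 c2 70

RES = [0x60, 0x4d, 0x55, 0x25, 0x1d, 0x16, 0xc2, 0x70]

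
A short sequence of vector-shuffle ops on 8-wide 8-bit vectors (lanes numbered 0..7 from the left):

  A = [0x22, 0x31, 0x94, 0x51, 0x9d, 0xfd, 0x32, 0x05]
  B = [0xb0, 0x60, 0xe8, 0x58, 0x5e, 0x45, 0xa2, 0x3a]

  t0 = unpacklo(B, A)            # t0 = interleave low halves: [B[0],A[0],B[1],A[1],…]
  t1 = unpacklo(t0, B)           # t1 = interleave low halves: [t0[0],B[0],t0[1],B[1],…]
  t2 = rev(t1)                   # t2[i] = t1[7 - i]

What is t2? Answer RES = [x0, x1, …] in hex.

t0 = [0xb0, 0x22, 0x60, 0x31, 0xe8, 0x94, 0x58, 0x51]
t1 = [0xb0, 0xb0, 0x22, 0x60, 0x60, 0xe8, 0x31, 0x58]
t2 = [0x58, 0x31, 0xe8, 0x60, 0x60, 0x22, 0xb0, 0xb0]

RES = [ 0x58  0x31  0xe8  0x60  0x60  0x22  0xb0  0xb0 ]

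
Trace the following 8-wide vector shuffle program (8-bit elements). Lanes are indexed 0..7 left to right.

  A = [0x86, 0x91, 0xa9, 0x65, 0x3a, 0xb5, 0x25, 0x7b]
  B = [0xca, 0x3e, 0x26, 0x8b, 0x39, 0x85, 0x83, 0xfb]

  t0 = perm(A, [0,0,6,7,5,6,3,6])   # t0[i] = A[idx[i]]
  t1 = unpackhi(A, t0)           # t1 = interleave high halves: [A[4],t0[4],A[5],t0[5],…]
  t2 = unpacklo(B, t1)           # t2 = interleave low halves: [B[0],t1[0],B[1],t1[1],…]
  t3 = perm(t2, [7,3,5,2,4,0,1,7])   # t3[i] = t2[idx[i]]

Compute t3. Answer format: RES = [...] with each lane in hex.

RES = [0x25, 0xb5, 0xb5, 0x3e, 0x26, 0xca, 0x3a, 0x25]

→ t0 |86|86|25|7b|b5|25|65|25|
→ t1 |3a|b5|b5|25|25|65|7b|25|
→ t2 |ca|3a|3e|b5|26|b5|8b|25|
→ t3 |25|b5|b5|3e|26|ca|3a|25|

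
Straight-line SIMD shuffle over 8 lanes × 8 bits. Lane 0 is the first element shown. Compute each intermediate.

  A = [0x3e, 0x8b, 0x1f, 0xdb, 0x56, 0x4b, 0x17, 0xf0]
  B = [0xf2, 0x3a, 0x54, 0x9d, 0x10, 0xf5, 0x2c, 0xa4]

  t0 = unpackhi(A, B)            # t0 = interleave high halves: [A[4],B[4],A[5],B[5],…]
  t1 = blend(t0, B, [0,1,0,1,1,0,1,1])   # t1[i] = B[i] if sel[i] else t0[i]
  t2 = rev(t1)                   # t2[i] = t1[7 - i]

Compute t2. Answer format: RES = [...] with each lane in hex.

RES = [0xa4, 0x2c, 0x2c, 0x10, 0x9d, 0x4b, 0x3a, 0x56]

→ t0 |56|10|4b|f5|17|2c|f0|a4|
→ t1 |56|3a|4b|9d|10|2c|2c|a4|
→ t2 |a4|2c|2c|10|9d|4b|3a|56|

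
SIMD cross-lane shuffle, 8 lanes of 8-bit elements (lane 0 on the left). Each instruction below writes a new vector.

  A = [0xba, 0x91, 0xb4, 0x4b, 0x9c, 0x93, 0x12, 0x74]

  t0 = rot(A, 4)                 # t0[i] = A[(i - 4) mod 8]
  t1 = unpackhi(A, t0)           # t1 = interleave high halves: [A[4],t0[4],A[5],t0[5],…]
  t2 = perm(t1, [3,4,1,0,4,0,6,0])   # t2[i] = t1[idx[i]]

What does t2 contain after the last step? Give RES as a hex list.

RES = [0x91, 0x12, 0xba, 0x9c, 0x12, 0x9c, 0x74, 0x9c]

t0 = [0x9c, 0x93, 0x12, 0x74, 0xba, 0x91, 0xb4, 0x4b]
t1 = [0x9c, 0xba, 0x93, 0x91, 0x12, 0xb4, 0x74, 0x4b]
t2 = [0x91, 0x12, 0xba, 0x9c, 0x12, 0x9c, 0x74, 0x9c]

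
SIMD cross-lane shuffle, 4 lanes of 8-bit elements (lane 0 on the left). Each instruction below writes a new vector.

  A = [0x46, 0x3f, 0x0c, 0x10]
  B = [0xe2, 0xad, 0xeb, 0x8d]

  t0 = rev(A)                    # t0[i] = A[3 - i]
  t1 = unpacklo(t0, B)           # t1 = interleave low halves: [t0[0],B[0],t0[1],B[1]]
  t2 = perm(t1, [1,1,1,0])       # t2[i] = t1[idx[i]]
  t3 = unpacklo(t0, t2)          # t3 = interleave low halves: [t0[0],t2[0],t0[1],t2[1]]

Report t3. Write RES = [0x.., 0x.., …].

RES = [0x10, 0xe2, 0x0c, 0xe2]

t0 = [0x10, 0x0c, 0x3f, 0x46]
t1 = [0x10, 0xe2, 0x0c, 0xad]
t2 = [0xe2, 0xe2, 0xe2, 0x10]
t3 = [0x10, 0xe2, 0x0c, 0xe2]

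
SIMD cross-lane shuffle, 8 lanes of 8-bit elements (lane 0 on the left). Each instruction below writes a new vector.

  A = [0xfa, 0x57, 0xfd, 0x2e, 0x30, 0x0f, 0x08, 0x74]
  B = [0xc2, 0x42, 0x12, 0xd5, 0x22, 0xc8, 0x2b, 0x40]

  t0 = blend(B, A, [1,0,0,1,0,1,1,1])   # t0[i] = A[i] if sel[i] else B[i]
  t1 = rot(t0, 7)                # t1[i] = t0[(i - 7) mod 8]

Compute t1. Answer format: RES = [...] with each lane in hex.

RES = [ 0x42  0x12  0x2e  0x22  0x0f  0x08  0x74  0xfa ]

  t0: fa 42 12 2e 22 0f 08 74
  t1: 42 12 2e 22 0f 08 74 fa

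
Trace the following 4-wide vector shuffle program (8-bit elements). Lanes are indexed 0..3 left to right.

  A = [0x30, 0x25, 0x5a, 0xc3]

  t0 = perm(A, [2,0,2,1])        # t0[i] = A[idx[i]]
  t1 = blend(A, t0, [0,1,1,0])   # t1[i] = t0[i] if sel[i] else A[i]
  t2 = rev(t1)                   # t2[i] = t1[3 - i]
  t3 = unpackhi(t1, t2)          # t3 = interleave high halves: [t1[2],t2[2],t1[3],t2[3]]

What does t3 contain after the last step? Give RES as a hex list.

→ t0 |5a|30|5a|25|
→ t1 |30|30|5a|c3|
→ t2 |c3|5a|30|30|
→ t3 |5a|30|c3|30|

RES = [ 0x5a  0x30  0xc3  0x30 ]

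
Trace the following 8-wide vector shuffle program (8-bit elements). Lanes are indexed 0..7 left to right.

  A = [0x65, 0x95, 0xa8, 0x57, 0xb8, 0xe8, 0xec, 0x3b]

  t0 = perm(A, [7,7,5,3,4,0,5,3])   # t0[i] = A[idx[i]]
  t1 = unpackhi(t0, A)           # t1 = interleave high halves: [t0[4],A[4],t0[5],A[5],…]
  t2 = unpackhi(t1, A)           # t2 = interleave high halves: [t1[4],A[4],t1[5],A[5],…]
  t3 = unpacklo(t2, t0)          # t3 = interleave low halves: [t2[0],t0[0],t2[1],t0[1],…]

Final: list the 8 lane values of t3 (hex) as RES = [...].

RES = [0xe8, 0x3b, 0xb8, 0x3b, 0xec, 0xe8, 0xe8, 0x57]

t0 = [0x3b, 0x3b, 0xe8, 0x57, 0xb8, 0x65, 0xe8, 0x57]
t1 = [0xb8, 0xb8, 0x65, 0xe8, 0xe8, 0xec, 0x57, 0x3b]
t2 = [0xe8, 0xb8, 0xec, 0xe8, 0x57, 0xec, 0x3b, 0x3b]
t3 = [0xe8, 0x3b, 0xb8, 0x3b, 0xec, 0xe8, 0xe8, 0x57]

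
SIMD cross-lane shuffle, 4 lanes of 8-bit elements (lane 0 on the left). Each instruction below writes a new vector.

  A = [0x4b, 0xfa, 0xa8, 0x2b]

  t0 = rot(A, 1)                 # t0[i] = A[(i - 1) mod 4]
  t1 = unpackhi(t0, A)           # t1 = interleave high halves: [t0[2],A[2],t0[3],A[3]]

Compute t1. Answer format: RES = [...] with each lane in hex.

  t0: 2b 4b fa a8
  t1: fa a8 a8 2b

RES = [0xfa, 0xa8, 0xa8, 0x2b]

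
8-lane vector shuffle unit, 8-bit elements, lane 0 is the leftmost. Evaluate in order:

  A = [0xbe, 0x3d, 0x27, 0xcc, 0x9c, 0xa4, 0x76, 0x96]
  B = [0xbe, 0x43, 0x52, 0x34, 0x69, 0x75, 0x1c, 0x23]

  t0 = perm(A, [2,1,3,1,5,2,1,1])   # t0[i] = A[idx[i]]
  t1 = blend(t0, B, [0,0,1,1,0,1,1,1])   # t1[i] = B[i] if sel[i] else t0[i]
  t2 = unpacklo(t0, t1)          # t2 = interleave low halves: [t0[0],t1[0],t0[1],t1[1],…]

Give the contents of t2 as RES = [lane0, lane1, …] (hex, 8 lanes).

→ t0 |27|3d|cc|3d|a4|27|3d|3d|
→ t1 |27|3d|52|34|a4|75|1c|23|
→ t2 |27|27|3d|3d|cc|52|3d|34|

RES = [0x27, 0x27, 0x3d, 0x3d, 0xcc, 0x52, 0x3d, 0x34]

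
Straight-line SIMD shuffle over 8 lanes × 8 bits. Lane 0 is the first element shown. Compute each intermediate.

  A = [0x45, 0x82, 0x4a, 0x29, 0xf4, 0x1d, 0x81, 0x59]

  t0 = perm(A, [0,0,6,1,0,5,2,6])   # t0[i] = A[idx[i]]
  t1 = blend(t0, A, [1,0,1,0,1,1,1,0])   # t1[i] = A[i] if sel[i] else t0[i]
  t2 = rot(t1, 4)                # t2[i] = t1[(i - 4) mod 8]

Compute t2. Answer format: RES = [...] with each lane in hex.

t0 = [0x45, 0x45, 0x81, 0x82, 0x45, 0x1d, 0x4a, 0x81]
t1 = [0x45, 0x45, 0x4a, 0x82, 0xf4, 0x1d, 0x81, 0x81]
t2 = [0xf4, 0x1d, 0x81, 0x81, 0x45, 0x45, 0x4a, 0x82]

RES = [0xf4, 0x1d, 0x81, 0x81, 0x45, 0x45, 0x4a, 0x82]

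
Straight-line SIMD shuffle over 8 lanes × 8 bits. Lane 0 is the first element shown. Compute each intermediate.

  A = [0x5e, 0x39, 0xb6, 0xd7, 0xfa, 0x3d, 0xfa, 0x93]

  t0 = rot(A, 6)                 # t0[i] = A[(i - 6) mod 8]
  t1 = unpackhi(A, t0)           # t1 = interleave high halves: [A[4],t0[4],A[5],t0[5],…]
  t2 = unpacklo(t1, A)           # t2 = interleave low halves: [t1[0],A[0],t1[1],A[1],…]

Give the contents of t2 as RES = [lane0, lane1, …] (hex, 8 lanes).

RES = [ 0xfa  0x5e  0xfa  0x39  0x3d  0xb6  0x93  0xd7 ]

  t0: b6 d7 fa 3d fa 93 5e 39
  t1: fa fa 3d 93 fa 5e 93 39
  t2: fa 5e fa 39 3d b6 93 d7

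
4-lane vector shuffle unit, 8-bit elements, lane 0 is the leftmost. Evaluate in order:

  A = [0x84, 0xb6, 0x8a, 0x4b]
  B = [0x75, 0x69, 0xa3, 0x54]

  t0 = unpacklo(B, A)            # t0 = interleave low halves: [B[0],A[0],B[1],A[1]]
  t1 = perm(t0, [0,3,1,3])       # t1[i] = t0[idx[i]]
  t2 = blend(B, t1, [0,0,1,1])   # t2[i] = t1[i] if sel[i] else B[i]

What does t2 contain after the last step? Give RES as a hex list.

  t0: 75 84 69 b6
  t1: 75 b6 84 b6
  t2: 75 69 84 b6

RES = [ 0x75  0x69  0x84  0xb6 ]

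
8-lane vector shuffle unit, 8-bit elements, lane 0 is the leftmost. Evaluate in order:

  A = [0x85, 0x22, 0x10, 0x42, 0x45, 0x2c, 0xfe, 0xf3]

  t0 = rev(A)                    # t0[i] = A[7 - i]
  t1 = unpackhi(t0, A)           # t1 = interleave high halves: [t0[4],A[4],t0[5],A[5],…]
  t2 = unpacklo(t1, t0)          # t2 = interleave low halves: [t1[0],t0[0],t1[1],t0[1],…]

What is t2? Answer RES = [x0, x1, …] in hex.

RES = [ 0x42  0xf3  0x45  0xfe  0x10  0x2c  0x2c  0x45 ]

→ t0 |f3|fe|2c|45|42|10|22|85|
→ t1 |42|45|10|2c|22|fe|85|f3|
→ t2 |42|f3|45|fe|10|2c|2c|45|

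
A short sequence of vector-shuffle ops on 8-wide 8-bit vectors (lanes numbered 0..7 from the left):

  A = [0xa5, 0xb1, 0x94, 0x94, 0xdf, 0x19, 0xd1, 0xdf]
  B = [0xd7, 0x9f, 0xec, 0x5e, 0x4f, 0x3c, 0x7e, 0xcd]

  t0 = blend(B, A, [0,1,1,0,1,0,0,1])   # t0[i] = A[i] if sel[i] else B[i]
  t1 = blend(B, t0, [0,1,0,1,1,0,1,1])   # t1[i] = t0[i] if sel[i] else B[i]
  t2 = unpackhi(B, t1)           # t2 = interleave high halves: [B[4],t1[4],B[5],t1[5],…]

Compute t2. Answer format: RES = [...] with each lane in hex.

RES = [0x4f, 0xdf, 0x3c, 0x3c, 0x7e, 0x7e, 0xcd, 0xdf]

  t0: d7 b1 94 5e df 3c 7e df
  t1: d7 b1 ec 5e df 3c 7e df
  t2: 4f df 3c 3c 7e 7e cd df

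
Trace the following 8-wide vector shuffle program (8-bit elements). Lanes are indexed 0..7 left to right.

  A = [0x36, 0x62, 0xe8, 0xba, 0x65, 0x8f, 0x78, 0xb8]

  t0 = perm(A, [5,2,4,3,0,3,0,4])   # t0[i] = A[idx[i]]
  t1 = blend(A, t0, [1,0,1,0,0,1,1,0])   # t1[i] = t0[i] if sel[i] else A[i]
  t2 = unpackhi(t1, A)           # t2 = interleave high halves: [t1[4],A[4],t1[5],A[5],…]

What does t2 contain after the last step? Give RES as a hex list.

t0 = [0x8f, 0xe8, 0x65, 0xba, 0x36, 0xba, 0x36, 0x65]
t1 = [0x8f, 0x62, 0x65, 0xba, 0x65, 0xba, 0x36, 0xb8]
t2 = [0x65, 0x65, 0xba, 0x8f, 0x36, 0x78, 0xb8, 0xb8]

RES = [0x65, 0x65, 0xba, 0x8f, 0x36, 0x78, 0xb8, 0xb8]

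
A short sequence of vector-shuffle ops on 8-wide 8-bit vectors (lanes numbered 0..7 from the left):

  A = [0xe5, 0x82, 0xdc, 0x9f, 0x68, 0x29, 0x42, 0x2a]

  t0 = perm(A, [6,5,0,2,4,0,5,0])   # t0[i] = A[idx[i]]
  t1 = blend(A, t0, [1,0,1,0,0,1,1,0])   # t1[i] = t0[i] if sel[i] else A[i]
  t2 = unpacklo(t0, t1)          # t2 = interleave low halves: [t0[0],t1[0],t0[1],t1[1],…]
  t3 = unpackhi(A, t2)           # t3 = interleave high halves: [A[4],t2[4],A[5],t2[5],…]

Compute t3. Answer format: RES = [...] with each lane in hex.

RES = [ 0x68  0xe5  0x29  0xe5  0x42  0xdc  0x2a  0x9f ]

t0 = [0x42, 0x29, 0xe5, 0xdc, 0x68, 0xe5, 0x29, 0xe5]
t1 = [0x42, 0x82, 0xe5, 0x9f, 0x68, 0xe5, 0x29, 0x2a]
t2 = [0x42, 0x42, 0x29, 0x82, 0xe5, 0xe5, 0xdc, 0x9f]
t3 = [0x68, 0xe5, 0x29, 0xe5, 0x42, 0xdc, 0x2a, 0x9f]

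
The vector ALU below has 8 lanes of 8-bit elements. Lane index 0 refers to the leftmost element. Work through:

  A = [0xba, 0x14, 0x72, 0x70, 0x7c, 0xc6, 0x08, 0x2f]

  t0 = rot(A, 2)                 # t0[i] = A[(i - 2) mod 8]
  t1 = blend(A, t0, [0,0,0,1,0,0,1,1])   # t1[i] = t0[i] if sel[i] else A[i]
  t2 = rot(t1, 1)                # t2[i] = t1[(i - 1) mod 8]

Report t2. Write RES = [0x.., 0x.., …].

RES = [ 0xc6  0xba  0x14  0x72  0x14  0x7c  0xc6  0x7c ]

t0 = [0x08, 0x2f, 0xba, 0x14, 0x72, 0x70, 0x7c, 0xc6]
t1 = [0xba, 0x14, 0x72, 0x14, 0x7c, 0xc6, 0x7c, 0xc6]
t2 = [0xc6, 0xba, 0x14, 0x72, 0x14, 0x7c, 0xc6, 0x7c]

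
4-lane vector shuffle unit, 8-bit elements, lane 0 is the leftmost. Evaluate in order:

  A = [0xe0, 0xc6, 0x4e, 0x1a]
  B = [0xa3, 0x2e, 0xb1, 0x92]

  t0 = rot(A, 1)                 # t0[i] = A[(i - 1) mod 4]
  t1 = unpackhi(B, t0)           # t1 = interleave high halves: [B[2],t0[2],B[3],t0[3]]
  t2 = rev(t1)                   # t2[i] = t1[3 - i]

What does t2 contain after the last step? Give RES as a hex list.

  t0: 1a e0 c6 4e
  t1: b1 c6 92 4e
  t2: 4e 92 c6 b1

RES = [0x4e, 0x92, 0xc6, 0xb1]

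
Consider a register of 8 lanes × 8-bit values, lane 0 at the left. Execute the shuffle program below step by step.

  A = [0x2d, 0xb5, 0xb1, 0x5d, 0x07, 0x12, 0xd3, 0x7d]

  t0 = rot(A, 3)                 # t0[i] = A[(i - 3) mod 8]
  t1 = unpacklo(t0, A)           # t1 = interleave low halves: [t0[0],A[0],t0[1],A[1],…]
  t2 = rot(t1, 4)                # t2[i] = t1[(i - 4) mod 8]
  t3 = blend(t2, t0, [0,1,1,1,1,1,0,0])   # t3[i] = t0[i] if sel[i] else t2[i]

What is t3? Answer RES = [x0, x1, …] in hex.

RES = [0x7d, 0xd3, 0x7d, 0x2d, 0xb5, 0xb1, 0xd3, 0xb5]

→ t0 |12|d3|7d|2d|b5|b1|5d|07|
→ t1 |12|2d|d3|b5|7d|b1|2d|5d|
→ t2 |7d|b1|2d|5d|12|2d|d3|b5|
→ t3 |7d|d3|7d|2d|b5|b1|d3|b5|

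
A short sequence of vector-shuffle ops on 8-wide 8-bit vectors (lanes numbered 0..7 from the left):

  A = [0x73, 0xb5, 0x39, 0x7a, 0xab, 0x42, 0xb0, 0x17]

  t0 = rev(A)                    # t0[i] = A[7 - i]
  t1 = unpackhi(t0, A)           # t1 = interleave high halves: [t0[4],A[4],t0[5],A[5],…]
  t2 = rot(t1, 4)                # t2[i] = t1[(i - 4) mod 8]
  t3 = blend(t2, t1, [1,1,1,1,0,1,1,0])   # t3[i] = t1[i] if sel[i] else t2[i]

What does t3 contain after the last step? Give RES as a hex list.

RES = [0x7a, 0xab, 0x39, 0x42, 0x7a, 0xb0, 0x73, 0x42]

→ t0 |17|b0|42|ab|7a|39|b5|73|
→ t1 |7a|ab|39|42|b5|b0|73|17|
→ t2 |b5|b0|73|17|7a|ab|39|42|
→ t3 |7a|ab|39|42|7a|b0|73|42|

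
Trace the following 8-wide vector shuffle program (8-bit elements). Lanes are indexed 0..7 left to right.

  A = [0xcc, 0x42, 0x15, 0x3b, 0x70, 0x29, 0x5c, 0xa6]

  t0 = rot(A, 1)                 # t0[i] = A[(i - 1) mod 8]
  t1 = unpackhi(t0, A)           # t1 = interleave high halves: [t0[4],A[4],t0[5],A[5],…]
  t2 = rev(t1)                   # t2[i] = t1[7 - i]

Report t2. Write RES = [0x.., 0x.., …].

  t0: a6 cc 42 15 3b 70 29 5c
  t1: 3b 70 70 29 29 5c 5c a6
  t2: a6 5c 5c 29 29 70 70 3b

RES = [0xa6, 0x5c, 0x5c, 0x29, 0x29, 0x70, 0x70, 0x3b]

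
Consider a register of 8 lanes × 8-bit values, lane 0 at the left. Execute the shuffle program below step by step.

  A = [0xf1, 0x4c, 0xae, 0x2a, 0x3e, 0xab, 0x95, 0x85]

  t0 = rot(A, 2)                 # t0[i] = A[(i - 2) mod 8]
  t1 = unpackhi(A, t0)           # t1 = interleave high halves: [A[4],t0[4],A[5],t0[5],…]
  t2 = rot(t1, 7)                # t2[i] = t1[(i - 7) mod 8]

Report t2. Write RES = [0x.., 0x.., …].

→ t0 |95|85|f1|4c|ae|2a|3e|ab|
→ t1 |3e|ae|ab|2a|95|3e|85|ab|
→ t2 |ae|ab|2a|95|3e|85|ab|3e|

RES = [0xae, 0xab, 0x2a, 0x95, 0x3e, 0x85, 0xab, 0x3e]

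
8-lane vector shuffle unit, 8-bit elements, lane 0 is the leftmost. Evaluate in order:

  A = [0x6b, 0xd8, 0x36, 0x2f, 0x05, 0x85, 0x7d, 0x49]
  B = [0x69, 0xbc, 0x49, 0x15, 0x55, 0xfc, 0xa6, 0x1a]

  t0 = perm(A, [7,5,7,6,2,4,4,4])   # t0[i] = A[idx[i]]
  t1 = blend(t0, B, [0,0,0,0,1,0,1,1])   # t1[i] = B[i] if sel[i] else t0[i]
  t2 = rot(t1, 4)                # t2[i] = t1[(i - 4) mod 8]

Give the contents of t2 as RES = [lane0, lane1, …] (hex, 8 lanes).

RES = [0x55, 0x05, 0xa6, 0x1a, 0x49, 0x85, 0x49, 0x7d]

→ t0 |49|85|49|7d|36|05|05|05|
→ t1 |49|85|49|7d|55|05|a6|1a|
→ t2 |55|05|a6|1a|49|85|49|7d|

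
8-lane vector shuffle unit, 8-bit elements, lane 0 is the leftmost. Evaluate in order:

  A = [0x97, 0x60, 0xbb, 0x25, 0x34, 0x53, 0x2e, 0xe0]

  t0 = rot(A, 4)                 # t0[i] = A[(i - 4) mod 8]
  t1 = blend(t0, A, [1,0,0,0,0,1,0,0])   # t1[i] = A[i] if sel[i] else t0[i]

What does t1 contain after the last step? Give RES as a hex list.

RES = [ 0x97  0x53  0x2e  0xe0  0x97  0x53  0xbb  0x25 ]

→ t0 |34|53|2e|e0|97|60|bb|25|
→ t1 |97|53|2e|e0|97|53|bb|25|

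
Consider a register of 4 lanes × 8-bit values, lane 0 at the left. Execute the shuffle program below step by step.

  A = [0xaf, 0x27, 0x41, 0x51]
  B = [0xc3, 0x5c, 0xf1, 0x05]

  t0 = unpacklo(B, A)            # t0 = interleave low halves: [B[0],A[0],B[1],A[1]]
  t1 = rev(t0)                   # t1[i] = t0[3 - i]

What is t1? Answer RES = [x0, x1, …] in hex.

t0 = [0xc3, 0xaf, 0x5c, 0x27]
t1 = [0x27, 0x5c, 0xaf, 0xc3]

RES = [ 0x27  0x5c  0xaf  0xc3 ]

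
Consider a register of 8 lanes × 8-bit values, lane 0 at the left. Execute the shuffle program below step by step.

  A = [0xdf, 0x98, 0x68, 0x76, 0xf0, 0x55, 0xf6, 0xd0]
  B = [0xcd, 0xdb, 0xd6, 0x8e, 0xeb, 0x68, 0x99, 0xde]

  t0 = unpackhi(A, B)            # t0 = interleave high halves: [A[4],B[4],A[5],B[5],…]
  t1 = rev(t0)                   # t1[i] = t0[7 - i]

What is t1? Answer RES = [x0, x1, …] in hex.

  t0: f0 eb 55 68 f6 99 d0 de
  t1: de d0 99 f6 68 55 eb f0

RES = [0xde, 0xd0, 0x99, 0xf6, 0x68, 0x55, 0xeb, 0xf0]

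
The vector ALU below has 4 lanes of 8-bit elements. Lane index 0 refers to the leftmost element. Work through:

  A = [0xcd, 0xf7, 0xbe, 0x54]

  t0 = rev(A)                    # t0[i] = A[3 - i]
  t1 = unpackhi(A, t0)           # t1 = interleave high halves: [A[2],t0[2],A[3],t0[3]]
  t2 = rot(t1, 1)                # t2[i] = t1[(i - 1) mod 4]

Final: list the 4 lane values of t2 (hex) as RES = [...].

RES = [0xcd, 0xbe, 0xf7, 0x54]

t0 = [0x54, 0xbe, 0xf7, 0xcd]
t1 = [0xbe, 0xf7, 0x54, 0xcd]
t2 = [0xcd, 0xbe, 0xf7, 0x54]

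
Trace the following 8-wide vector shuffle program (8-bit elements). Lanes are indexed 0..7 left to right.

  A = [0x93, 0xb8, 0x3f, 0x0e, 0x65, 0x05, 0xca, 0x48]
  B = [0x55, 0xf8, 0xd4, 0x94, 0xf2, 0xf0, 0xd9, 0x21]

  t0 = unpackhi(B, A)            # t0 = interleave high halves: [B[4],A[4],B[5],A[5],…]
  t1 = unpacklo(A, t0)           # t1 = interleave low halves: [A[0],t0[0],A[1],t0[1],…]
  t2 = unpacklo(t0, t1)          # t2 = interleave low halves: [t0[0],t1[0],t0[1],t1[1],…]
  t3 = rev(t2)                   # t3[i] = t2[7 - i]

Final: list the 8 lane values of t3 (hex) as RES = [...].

→ t0 |f2|65|f0|05|d9|ca|21|48|
→ t1 |93|f2|b8|65|3f|f0|0e|05|
→ t2 |f2|93|65|f2|f0|b8|05|65|
→ t3 |65|05|b8|f0|f2|65|93|f2|

RES = [ 0x65  0x05  0xb8  0xf0  0xf2  0x65  0x93  0xf2 ]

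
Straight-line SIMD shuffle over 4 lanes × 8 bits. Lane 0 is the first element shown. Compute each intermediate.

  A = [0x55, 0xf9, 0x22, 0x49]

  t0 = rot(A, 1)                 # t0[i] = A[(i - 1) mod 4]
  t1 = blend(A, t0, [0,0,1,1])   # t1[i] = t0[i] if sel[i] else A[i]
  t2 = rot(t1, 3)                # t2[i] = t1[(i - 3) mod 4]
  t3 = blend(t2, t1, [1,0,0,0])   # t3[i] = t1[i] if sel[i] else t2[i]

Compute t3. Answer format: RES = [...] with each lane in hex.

t0 = [0x49, 0x55, 0xf9, 0x22]
t1 = [0x55, 0xf9, 0xf9, 0x22]
t2 = [0xf9, 0xf9, 0x22, 0x55]
t3 = [0x55, 0xf9, 0x22, 0x55]

RES = [ 0x55  0xf9  0x22  0x55 ]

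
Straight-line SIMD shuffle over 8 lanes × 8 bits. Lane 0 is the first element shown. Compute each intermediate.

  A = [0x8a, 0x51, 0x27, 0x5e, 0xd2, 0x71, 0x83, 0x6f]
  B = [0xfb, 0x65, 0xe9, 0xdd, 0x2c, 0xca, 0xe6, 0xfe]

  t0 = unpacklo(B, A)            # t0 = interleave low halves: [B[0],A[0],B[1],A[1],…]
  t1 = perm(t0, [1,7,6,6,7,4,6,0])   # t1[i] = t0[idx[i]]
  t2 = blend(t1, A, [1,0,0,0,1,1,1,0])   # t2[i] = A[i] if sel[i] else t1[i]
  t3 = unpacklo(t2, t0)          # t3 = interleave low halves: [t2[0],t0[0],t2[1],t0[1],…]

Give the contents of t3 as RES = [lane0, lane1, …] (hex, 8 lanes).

RES = [0x8a, 0xfb, 0x5e, 0x8a, 0xdd, 0x65, 0xdd, 0x51]

t0 = [0xfb, 0x8a, 0x65, 0x51, 0xe9, 0x27, 0xdd, 0x5e]
t1 = [0x8a, 0x5e, 0xdd, 0xdd, 0x5e, 0xe9, 0xdd, 0xfb]
t2 = [0x8a, 0x5e, 0xdd, 0xdd, 0xd2, 0x71, 0x83, 0xfb]
t3 = [0x8a, 0xfb, 0x5e, 0x8a, 0xdd, 0x65, 0xdd, 0x51]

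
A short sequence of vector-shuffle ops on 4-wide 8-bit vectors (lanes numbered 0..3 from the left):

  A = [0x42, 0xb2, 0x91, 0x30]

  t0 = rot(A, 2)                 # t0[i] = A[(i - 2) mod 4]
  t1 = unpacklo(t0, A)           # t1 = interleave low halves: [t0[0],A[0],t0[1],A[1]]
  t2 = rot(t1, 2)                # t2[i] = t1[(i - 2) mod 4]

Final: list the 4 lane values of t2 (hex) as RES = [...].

RES = [0x30, 0xb2, 0x91, 0x42]

→ t0 |91|30|42|b2|
→ t1 |91|42|30|b2|
→ t2 |30|b2|91|42|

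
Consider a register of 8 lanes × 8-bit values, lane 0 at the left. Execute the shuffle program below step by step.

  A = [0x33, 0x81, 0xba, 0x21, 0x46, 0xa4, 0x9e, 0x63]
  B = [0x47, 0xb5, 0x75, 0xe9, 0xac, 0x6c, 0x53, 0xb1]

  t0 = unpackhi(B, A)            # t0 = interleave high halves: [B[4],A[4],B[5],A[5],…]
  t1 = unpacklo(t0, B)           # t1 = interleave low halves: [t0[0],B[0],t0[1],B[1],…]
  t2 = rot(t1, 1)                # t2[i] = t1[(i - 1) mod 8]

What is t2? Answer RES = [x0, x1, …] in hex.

  t0: ac 46 6c a4 53 9e b1 63
  t1: ac 47 46 b5 6c 75 a4 e9
  t2: e9 ac 47 46 b5 6c 75 a4

RES = [ 0xe9  0xac  0x47  0x46  0xb5  0x6c  0x75  0xa4 ]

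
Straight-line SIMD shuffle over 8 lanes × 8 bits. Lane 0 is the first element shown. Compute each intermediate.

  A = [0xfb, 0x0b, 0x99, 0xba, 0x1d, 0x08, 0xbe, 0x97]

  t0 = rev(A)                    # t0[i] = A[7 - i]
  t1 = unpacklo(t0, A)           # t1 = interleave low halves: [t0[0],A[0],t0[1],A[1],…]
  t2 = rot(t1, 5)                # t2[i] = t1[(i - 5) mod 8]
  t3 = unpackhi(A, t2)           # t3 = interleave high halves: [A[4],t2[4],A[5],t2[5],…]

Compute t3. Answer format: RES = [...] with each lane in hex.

t0 = [0x97, 0xbe, 0x08, 0x1d, 0xba, 0x99, 0x0b, 0xfb]
t1 = [0x97, 0xfb, 0xbe, 0x0b, 0x08, 0x99, 0x1d, 0xba]
t2 = [0x0b, 0x08, 0x99, 0x1d, 0xba, 0x97, 0xfb, 0xbe]
t3 = [0x1d, 0xba, 0x08, 0x97, 0xbe, 0xfb, 0x97, 0xbe]

RES = [0x1d, 0xba, 0x08, 0x97, 0xbe, 0xfb, 0x97, 0xbe]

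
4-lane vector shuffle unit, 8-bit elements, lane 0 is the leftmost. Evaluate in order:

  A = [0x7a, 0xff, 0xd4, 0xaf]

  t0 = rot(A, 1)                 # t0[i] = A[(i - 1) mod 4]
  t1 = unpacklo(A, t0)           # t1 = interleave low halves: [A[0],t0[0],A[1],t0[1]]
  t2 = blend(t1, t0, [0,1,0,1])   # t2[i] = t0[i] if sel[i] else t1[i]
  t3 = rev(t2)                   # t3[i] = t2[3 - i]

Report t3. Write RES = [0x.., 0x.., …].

→ t0 |af|7a|ff|d4|
→ t1 |7a|af|ff|7a|
→ t2 |7a|7a|ff|d4|
→ t3 |d4|ff|7a|7a|

RES = [0xd4, 0xff, 0x7a, 0x7a]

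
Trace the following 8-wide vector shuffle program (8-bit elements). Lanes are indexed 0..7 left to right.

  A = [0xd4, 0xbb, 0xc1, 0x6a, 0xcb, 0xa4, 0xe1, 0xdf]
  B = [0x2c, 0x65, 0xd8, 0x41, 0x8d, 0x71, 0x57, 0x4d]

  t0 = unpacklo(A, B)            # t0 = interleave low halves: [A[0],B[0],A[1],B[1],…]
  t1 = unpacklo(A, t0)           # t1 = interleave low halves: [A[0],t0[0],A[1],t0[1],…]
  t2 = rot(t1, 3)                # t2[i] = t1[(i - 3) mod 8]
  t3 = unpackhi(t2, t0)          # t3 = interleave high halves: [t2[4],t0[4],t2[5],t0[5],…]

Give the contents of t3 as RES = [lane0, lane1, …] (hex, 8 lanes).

  t0: d4 2c bb 65 c1 d8 6a 41
  t1: d4 d4 bb 2c c1 bb 6a 65
  t2: bb 6a 65 d4 d4 bb 2c c1
  t3: d4 c1 bb d8 2c 6a c1 41

RES = [0xd4, 0xc1, 0xbb, 0xd8, 0x2c, 0x6a, 0xc1, 0x41]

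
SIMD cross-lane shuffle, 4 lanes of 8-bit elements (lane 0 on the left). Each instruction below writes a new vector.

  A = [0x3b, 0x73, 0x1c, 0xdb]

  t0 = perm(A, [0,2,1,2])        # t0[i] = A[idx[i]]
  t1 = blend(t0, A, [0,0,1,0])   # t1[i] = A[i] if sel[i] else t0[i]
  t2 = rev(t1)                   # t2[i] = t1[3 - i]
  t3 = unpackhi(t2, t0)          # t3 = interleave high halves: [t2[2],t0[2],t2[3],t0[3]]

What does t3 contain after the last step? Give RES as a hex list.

RES = [ 0x1c  0x73  0x3b  0x1c ]

  t0: 3b 1c 73 1c
  t1: 3b 1c 1c 1c
  t2: 1c 1c 1c 3b
  t3: 1c 73 3b 1c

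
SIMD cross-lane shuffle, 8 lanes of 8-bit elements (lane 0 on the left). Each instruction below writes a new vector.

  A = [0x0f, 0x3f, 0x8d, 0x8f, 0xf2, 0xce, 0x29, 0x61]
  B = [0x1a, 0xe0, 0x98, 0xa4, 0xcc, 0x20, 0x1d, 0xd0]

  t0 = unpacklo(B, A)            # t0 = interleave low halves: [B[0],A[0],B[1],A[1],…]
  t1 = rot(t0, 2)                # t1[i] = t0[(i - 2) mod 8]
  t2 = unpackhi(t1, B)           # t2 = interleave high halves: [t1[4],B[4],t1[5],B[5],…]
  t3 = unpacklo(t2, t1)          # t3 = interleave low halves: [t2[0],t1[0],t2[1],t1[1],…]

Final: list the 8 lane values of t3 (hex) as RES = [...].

RES = [ 0xe0  0xa4  0xcc  0x8f  0x3f  0x1a  0x20  0x0f ]

t0 = [0x1a, 0x0f, 0xe0, 0x3f, 0x98, 0x8d, 0xa4, 0x8f]
t1 = [0xa4, 0x8f, 0x1a, 0x0f, 0xe0, 0x3f, 0x98, 0x8d]
t2 = [0xe0, 0xcc, 0x3f, 0x20, 0x98, 0x1d, 0x8d, 0xd0]
t3 = [0xe0, 0xa4, 0xcc, 0x8f, 0x3f, 0x1a, 0x20, 0x0f]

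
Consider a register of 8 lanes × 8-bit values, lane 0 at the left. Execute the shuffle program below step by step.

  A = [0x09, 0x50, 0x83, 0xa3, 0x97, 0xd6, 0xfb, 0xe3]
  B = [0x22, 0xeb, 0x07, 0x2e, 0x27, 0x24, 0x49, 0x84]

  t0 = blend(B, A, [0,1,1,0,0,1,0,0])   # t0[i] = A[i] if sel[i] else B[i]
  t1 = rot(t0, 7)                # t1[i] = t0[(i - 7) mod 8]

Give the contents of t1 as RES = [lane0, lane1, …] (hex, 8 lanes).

→ t0 |22|50|83|2e|27|d6|49|84|
→ t1 |50|83|2e|27|d6|49|84|22|

RES = [0x50, 0x83, 0x2e, 0x27, 0xd6, 0x49, 0x84, 0x22]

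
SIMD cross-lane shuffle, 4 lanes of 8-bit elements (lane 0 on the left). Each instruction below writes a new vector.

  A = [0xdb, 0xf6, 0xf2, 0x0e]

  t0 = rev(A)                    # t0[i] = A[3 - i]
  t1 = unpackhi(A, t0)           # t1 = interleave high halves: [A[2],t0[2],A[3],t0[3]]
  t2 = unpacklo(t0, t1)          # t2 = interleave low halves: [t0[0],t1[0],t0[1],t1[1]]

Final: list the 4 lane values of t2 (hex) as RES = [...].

RES = [0x0e, 0xf2, 0xf2, 0xf6]

  t0: 0e f2 f6 db
  t1: f2 f6 0e db
  t2: 0e f2 f2 f6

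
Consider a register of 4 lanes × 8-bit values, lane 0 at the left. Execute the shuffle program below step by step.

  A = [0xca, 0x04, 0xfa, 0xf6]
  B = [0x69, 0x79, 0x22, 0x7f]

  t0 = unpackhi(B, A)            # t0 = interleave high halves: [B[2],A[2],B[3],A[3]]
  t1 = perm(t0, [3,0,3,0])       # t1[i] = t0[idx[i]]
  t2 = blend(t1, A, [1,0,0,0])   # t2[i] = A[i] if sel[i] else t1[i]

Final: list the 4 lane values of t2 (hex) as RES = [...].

RES = [ 0xca  0x22  0xf6  0x22 ]

t0 = [0x22, 0xfa, 0x7f, 0xf6]
t1 = [0xf6, 0x22, 0xf6, 0x22]
t2 = [0xca, 0x22, 0xf6, 0x22]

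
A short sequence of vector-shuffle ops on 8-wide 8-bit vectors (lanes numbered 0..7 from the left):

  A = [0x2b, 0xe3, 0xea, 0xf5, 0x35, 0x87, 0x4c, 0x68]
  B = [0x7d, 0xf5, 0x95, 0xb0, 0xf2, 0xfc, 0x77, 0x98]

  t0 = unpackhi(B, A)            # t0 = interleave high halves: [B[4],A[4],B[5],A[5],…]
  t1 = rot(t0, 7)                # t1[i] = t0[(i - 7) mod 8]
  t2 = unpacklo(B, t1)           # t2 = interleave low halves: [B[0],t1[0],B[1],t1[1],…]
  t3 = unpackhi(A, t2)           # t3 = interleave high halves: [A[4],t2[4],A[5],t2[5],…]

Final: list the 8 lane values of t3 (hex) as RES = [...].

RES = [ 0x35  0x95  0x87  0x87  0x4c  0xb0  0x68  0x77 ]

→ t0 |f2|35|fc|87|77|4c|98|68|
→ t1 |35|fc|87|77|4c|98|68|f2|
→ t2 |7d|35|f5|fc|95|87|b0|77|
→ t3 |35|95|87|87|4c|b0|68|77|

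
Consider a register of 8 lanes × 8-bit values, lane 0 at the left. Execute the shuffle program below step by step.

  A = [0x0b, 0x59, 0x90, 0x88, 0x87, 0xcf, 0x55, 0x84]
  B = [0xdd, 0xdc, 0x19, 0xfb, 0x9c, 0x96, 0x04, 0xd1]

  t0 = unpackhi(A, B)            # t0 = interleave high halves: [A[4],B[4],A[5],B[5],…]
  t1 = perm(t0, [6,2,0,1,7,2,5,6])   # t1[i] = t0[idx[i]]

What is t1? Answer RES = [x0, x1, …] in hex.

→ t0 |87|9c|cf|96|55|04|84|d1|
→ t1 |84|cf|87|9c|d1|cf|04|84|

RES = [ 0x84  0xcf  0x87  0x9c  0xd1  0xcf  0x04  0x84 ]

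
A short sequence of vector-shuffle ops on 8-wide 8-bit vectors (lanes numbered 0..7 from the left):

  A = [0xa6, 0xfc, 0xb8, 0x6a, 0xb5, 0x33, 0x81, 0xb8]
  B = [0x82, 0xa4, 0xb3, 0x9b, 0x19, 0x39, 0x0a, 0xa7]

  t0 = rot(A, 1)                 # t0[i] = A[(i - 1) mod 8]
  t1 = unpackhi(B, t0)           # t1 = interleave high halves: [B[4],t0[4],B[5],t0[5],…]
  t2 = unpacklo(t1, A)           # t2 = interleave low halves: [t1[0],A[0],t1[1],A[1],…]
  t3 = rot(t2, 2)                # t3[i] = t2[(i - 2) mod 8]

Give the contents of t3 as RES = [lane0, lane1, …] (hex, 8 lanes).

RES = [0xb5, 0x6a, 0x19, 0xa6, 0x6a, 0xfc, 0x39, 0xb8]

t0 = [0xb8, 0xa6, 0xfc, 0xb8, 0x6a, 0xb5, 0x33, 0x81]
t1 = [0x19, 0x6a, 0x39, 0xb5, 0x0a, 0x33, 0xa7, 0x81]
t2 = [0x19, 0xa6, 0x6a, 0xfc, 0x39, 0xb8, 0xb5, 0x6a]
t3 = [0xb5, 0x6a, 0x19, 0xa6, 0x6a, 0xfc, 0x39, 0xb8]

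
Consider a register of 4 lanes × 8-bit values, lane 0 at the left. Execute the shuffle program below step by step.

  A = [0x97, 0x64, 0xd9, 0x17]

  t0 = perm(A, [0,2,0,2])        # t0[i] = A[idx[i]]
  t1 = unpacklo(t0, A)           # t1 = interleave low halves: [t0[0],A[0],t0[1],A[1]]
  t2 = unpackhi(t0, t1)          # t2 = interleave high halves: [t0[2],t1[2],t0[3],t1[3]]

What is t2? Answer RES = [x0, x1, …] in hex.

RES = [0x97, 0xd9, 0xd9, 0x64]

→ t0 |97|d9|97|d9|
→ t1 |97|97|d9|64|
→ t2 |97|d9|d9|64|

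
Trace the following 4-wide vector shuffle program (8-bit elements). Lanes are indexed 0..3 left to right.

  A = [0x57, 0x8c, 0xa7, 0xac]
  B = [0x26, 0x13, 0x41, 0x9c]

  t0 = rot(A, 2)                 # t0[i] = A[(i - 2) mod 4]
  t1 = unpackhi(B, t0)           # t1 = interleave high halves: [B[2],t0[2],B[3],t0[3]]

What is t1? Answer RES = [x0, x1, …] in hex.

  t0: a7 ac 57 8c
  t1: 41 57 9c 8c

RES = [0x41, 0x57, 0x9c, 0x8c]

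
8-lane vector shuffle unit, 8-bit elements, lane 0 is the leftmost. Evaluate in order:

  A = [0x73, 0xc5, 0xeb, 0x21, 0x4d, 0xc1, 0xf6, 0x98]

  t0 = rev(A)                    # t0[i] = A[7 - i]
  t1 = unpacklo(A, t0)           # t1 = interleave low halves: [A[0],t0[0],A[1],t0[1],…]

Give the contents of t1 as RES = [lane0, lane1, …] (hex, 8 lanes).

t0 = [0x98, 0xf6, 0xc1, 0x4d, 0x21, 0xeb, 0xc5, 0x73]
t1 = [0x73, 0x98, 0xc5, 0xf6, 0xeb, 0xc1, 0x21, 0x4d]

RES = [0x73, 0x98, 0xc5, 0xf6, 0xeb, 0xc1, 0x21, 0x4d]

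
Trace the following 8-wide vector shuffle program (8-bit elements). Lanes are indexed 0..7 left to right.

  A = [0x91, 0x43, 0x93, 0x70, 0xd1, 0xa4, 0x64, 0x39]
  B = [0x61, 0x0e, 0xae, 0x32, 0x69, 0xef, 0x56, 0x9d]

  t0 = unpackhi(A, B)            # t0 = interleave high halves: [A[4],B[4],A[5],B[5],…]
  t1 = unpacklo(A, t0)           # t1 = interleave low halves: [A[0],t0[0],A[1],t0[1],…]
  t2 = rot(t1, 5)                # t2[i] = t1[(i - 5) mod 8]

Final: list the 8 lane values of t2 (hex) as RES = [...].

RES = [ 0x69  0x93  0xa4  0x70  0xef  0x91  0xd1  0x43 ]

t0 = [0xd1, 0x69, 0xa4, 0xef, 0x64, 0x56, 0x39, 0x9d]
t1 = [0x91, 0xd1, 0x43, 0x69, 0x93, 0xa4, 0x70, 0xef]
t2 = [0x69, 0x93, 0xa4, 0x70, 0xef, 0x91, 0xd1, 0x43]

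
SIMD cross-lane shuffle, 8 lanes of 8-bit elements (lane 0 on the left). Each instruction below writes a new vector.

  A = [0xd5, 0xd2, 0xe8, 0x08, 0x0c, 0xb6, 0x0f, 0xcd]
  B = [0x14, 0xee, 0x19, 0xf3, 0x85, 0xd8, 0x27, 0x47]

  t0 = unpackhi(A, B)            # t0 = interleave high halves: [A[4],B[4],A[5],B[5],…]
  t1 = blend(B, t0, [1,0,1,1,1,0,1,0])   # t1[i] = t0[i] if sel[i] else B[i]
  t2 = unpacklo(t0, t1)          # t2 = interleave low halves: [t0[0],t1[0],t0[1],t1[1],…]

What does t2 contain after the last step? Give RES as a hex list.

t0 = [0x0c, 0x85, 0xb6, 0xd8, 0x0f, 0x27, 0xcd, 0x47]
t1 = [0x0c, 0xee, 0xb6, 0xd8, 0x0f, 0xd8, 0xcd, 0x47]
t2 = [0x0c, 0x0c, 0x85, 0xee, 0xb6, 0xb6, 0xd8, 0xd8]

RES = [0x0c, 0x0c, 0x85, 0xee, 0xb6, 0xb6, 0xd8, 0xd8]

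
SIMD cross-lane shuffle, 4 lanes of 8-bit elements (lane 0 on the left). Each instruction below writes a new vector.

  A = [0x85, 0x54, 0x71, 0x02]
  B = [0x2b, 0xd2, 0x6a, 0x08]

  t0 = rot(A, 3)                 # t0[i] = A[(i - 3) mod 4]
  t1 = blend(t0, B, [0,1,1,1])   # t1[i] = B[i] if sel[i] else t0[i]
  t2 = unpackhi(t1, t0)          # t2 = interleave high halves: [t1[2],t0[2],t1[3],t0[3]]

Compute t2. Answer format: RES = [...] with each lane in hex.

RES = [0x6a, 0x02, 0x08, 0x85]

  t0: 54 71 02 85
  t1: 54 d2 6a 08
  t2: 6a 02 08 85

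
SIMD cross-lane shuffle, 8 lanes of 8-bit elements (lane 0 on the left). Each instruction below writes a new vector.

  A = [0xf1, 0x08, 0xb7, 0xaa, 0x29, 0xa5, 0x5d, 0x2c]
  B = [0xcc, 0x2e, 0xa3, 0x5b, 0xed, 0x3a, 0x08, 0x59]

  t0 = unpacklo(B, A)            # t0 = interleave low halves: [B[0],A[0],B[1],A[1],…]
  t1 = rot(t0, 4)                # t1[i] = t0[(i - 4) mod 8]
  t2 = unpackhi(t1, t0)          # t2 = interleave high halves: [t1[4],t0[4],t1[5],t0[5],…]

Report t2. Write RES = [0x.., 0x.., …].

t0 = [0xcc, 0xf1, 0x2e, 0x08, 0xa3, 0xb7, 0x5b, 0xaa]
t1 = [0xa3, 0xb7, 0x5b, 0xaa, 0xcc, 0xf1, 0x2e, 0x08]
t2 = [0xcc, 0xa3, 0xf1, 0xb7, 0x2e, 0x5b, 0x08, 0xaa]

RES = [ 0xcc  0xa3  0xf1  0xb7  0x2e  0x5b  0x08  0xaa ]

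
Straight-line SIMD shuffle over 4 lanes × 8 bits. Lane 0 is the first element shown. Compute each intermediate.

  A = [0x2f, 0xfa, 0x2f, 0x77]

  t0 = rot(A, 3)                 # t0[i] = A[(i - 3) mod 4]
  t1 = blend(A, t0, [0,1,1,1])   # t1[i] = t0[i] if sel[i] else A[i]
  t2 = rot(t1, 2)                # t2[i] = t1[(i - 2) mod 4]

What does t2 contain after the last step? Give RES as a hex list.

t0 = [0xfa, 0x2f, 0x77, 0x2f]
t1 = [0x2f, 0x2f, 0x77, 0x2f]
t2 = [0x77, 0x2f, 0x2f, 0x2f]

RES = [ 0x77  0x2f  0x2f  0x2f ]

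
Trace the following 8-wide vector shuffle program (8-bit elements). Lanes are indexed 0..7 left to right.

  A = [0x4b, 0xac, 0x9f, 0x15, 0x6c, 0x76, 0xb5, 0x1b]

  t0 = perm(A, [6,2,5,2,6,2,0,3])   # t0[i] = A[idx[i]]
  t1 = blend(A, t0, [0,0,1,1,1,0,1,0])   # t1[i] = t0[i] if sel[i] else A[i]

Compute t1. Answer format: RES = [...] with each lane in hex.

→ t0 |b5|9f|76|9f|b5|9f|4b|15|
→ t1 |4b|ac|76|9f|b5|76|4b|1b|

RES = [0x4b, 0xac, 0x76, 0x9f, 0xb5, 0x76, 0x4b, 0x1b]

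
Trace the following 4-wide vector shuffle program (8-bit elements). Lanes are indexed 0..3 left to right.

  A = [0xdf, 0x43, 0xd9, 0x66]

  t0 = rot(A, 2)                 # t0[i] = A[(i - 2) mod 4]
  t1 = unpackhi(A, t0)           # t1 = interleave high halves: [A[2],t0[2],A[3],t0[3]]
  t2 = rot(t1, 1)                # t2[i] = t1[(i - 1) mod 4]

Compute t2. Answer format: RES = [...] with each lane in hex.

RES = [0x43, 0xd9, 0xdf, 0x66]

t0 = [0xd9, 0x66, 0xdf, 0x43]
t1 = [0xd9, 0xdf, 0x66, 0x43]
t2 = [0x43, 0xd9, 0xdf, 0x66]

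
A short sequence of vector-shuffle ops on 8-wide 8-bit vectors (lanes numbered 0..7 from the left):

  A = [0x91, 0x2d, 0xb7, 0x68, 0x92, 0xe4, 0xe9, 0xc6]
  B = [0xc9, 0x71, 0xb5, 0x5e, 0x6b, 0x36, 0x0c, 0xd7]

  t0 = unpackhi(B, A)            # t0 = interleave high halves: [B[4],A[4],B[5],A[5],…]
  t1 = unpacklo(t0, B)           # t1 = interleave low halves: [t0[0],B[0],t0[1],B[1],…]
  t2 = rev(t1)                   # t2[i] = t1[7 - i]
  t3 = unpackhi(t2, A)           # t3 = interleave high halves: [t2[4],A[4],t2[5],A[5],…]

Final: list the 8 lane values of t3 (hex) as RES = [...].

  t0: 6b 92 36 e4 0c e9 d7 c6
  t1: 6b c9 92 71 36 b5 e4 5e
  t2: 5e e4 b5 36 71 92 c9 6b
  t3: 71 92 92 e4 c9 e9 6b c6

RES = [0x71, 0x92, 0x92, 0xe4, 0xc9, 0xe9, 0x6b, 0xc6]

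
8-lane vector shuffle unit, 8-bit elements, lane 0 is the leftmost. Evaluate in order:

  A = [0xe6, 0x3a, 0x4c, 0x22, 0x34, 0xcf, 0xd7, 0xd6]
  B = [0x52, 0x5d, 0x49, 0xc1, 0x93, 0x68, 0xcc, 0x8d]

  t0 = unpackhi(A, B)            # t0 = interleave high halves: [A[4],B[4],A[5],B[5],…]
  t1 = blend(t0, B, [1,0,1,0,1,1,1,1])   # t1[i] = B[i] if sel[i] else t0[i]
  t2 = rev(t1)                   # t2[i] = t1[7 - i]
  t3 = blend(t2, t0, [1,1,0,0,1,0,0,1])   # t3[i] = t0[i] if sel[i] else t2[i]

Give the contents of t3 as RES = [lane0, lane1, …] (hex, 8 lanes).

t0 = [0x34, 0x93, 0xcf, 0x68, 0xd7, 0xcc, 0xd6, 0x8d]
t1 = [0x52, 0x93, 0x49, 0x68, 0x93, 0x68, 0xcc, 0x8d]
t2 = [0x8d, 0xcc, 0x68, 0x93, 0x68, 0x49, 0x93, 0x52]
t3 = [0x34, 0x93, 0x68, 0x93, 0xd7, 0x49, 0x93, 0x8d]

RES = [0x34, 0x93, 0x68, 0x93, 0xd7, 0x49, 0x93, 0x8d]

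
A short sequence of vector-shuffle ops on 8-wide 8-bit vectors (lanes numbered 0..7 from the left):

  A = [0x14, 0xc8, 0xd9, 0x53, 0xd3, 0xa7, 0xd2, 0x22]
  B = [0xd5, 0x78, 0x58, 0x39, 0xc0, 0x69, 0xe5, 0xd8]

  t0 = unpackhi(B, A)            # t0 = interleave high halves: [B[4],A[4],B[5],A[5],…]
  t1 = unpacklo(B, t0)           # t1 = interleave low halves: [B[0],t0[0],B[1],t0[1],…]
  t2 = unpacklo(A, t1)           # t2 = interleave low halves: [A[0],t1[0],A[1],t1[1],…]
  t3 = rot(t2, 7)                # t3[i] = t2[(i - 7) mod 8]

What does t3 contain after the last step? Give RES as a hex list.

RES = [ 0xd5  0xc8  0xc0  0xd9  0x78  0x53  0xd3  0x14 ]

→ t0 |c0|d3|69|a7|e5|d2|d8|22|
→ t1 |d5|c0|78|d3|58|69|39|a7|
→ t2 |14|d5|c8|c0|d9|78|53|d3|
→ t3 |d5|c8|c0|d9|78|53|d3|14|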